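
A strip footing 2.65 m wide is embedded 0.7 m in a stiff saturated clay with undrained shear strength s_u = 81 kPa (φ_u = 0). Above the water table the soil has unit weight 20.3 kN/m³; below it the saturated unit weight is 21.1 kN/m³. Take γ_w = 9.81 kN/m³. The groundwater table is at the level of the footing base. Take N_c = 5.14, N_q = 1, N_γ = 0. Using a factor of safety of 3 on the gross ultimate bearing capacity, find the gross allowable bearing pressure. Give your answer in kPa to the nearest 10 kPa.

q = γ·D_f = 20.3 × 0.7 = 14.21 kPa.
c·N_c = 81 × 5.14 = 416.34 kPa
q·N_q = 14.21 × 1 = 14.21 kPa
q_ult = 416.34 + 14.21 = 430.55 kPa.
q_all = 430.55 / 3 = 143.52 kPa.

q_all ≈ 140 kPa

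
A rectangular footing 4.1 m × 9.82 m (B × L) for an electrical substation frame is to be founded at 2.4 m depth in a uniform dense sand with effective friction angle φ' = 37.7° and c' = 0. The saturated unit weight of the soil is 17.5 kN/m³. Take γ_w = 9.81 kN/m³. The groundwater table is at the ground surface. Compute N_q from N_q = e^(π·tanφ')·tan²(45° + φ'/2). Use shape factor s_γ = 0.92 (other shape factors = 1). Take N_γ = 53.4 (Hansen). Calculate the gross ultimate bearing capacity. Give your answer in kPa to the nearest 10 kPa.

tan37.7° = 0.7729, so N_q = e^(π×0.7729)·tan²(63.85°) = 11.337 × 4.148 = 47.03.
Water table at ground surface, so effective unit weight γ' = 17.5 − 9.81 = 7.69 kN/m³ is used throughout; overburden q = 7.69 × 2.4 = 18.456 kPa; the same γ' applies in the ½γBN_γ term.
Surcharge term q·N_q = 18.456 × 47.031 = 868.01 kPa; self-weight term 0.5·γ·B·N_γ·s_γ = 0.5 × 7.69 × 4.1 × 53.4 × 0.92 = 774.48 kPa.
q_ult = 868.01 + 774.48 = 1642.5 kPa.

q_ult ≈ 1640 kPa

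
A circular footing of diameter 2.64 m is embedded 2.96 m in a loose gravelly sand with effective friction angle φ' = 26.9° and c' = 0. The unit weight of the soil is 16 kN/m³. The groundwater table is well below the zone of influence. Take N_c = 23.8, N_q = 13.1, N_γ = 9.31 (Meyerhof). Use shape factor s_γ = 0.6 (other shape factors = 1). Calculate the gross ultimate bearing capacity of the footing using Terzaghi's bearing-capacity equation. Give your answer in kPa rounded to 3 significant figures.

Effective surcharge at the founding depth q = γ·D_f = 16 × 2.96 = 47.36 kPa.
q_ult = q·N_q + 0.5·γ·B·N_γ·s_γ
     = 47.36 × 13.1 + 0.5 × 16 × 2.64 × 9.31 × 0.6
     = 620.42 + 117.98 = 738.39 kPa.

q_ult ≈ 738 kPa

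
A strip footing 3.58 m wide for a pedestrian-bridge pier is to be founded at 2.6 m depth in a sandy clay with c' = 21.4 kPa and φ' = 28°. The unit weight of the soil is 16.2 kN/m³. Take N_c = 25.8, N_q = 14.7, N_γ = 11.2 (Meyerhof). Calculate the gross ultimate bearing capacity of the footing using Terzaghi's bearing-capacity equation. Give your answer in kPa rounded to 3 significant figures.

q_ult ≈ 1500 kPa

Effective surcharge at the founding depth q = γ·D_f = 16.2 × 2.6 = 42.12 kPa.
q_ult = c·N_c + q·N_q + 0.5·γ·B·N_γ
     = 21.4 × 25.8 + 42.12 × 14.7 + 0.5 × 16.2 × 3.58 × 11.2
     = 552.12 + 619.16 + 324.78 = 1496.1 kPa.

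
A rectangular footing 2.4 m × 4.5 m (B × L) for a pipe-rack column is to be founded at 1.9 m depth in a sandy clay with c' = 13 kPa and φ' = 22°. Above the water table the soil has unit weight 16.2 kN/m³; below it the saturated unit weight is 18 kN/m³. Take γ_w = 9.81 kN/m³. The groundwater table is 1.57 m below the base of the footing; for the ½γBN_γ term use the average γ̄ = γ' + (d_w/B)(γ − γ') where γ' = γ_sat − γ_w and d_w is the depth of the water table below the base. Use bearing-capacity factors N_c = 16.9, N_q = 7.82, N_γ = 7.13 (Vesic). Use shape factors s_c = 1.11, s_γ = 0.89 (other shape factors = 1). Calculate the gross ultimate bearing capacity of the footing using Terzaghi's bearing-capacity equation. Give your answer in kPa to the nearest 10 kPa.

q = γ·D_f = 16.2 × 1.9 = 30.78 kPa.
γ' = 8.19 kN/m³; averaging over the depth B below the base, γ̄ = γ' + (d_w/B)(γ − γ') = 13.43 kN/m³.
c·N_c·s_c = 13 × 16.9 × 1.11 = 243.87 kPa
q·N_q = 30.78 × 7.82 = 240.7 kPa
0.5·γ·B·N_γ·s_γ = 0.5 × 13.43 × 2.4 × 7.13 × 0.89 = 102.27 kPa
q_ult = 243.87 + 240.7 + 102.27 = 586.83 kPa.

q_ult ≈ 590 kPa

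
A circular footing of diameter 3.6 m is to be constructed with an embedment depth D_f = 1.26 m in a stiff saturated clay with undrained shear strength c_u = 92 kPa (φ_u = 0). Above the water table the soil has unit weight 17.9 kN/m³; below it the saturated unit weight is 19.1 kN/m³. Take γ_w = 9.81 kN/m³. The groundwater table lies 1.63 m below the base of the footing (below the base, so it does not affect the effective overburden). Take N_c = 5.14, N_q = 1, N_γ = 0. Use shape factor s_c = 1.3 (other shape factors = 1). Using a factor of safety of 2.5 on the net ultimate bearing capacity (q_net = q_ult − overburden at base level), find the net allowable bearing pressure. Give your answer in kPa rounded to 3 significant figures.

Overburden at base level: q = 17.9 × 1.26 = 22.554 kPa.
Cohesion term c·N_c·s_c = 92 × 5.14 × 1.3 = 614.74 kPa; surcharge term q·N_q = 22.554 × 1 = 22.554 kPa.
q_ult = 614.74 + 22.554 = 637.3 kPa.
q_net = 637.3 − 22.554 = 614.74 kPa.
q_all(net) = 614.74 / 2.5 = 245.9 kPa.

q_all(net) ≈ 246 kPa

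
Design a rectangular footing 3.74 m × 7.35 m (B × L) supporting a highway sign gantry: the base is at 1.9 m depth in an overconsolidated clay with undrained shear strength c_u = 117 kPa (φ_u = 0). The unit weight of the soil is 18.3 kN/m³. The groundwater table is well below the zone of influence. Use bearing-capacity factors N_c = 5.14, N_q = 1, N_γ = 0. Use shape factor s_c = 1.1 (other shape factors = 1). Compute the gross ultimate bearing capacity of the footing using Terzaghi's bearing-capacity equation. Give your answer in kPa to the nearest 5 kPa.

Effective surcharge at the founding depth q = γ·D_f = 18.3 × 1.9 = 34.77 kPa.
q_ult = c·N_c·s_c + q·N_q
     = 117 × 5.14 × 1.1 + 34.77 × 1
     = 661.52 + 34.77 = 696.29 kPa.

q_ult ≈ 695 kPa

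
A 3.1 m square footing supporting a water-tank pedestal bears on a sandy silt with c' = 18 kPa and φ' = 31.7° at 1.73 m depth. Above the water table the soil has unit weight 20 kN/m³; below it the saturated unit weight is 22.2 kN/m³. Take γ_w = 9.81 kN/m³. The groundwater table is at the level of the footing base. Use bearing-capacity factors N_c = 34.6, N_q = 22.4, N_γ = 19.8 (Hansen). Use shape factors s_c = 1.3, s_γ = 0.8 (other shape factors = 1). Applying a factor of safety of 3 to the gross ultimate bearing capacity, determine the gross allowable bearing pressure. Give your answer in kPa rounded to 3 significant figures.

Overburden at base level: q = 20 × 1.73 = 34.6 kPa.
Below the base the soil is submerged, so the ½γBN_γ term uses γ' = 22.2 − 9.81 = 12.39 kN/m³.
Cohesion term c·N_c·s_c = 18 × 34.6 × 1.3 = 809.64 kPa; surcharge term q·N_q = 34.6 × 22.4 = 775.04 kPa; self-weight term 0.5·γ·B·N_γ·s_γ = 0.5 × 12.39 × 3.1 × 19.8 × 0.8 = 304.2 kPa.
q_ult = 809.64 + 775.04 + 304.2 = 1888.9 kPa.
q_all = q_ult / FS = 1888.9 / 3 = 629.63 kPa.

q_all ≈ 630 kPa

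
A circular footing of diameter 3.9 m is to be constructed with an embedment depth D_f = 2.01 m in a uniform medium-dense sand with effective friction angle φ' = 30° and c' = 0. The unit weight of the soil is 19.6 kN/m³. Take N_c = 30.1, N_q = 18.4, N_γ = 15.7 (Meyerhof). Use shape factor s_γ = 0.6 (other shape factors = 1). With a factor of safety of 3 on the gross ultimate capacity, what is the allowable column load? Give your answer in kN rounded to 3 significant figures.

Overburden at base level: q = 19.6 × 2.01 = 39.396 kPa.
Surcharge term q·N_q = 39.396 × 18.4 = 724.89 kPa; self-weight term 0.5·γ·B·N_γ·s_γ = 0.5 × 19.6 × 3.9 × 15.7 × 0.6 = 360.03 kPa.
q_ult = 724.89 + 360.03 = 1084.9 kPa.
Gross allowable pressure q_all = 1084.9 / 3 = 361.64 kPa.
Footing area = 11.9459 m², so allowable column load = 361.64 × 11.9459 = 4320.1 kN.

P_all ≈ 4320 kN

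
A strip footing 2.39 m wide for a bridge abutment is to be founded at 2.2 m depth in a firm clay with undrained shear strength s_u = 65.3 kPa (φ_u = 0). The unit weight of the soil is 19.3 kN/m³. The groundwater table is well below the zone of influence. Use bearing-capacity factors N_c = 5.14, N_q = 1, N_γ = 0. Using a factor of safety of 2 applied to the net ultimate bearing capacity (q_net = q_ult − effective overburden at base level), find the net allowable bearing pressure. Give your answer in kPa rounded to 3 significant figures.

Overburden at base level: q = 19.3 × 2.2 = 42.46 kPa.
Cohesion term c·N_c = 65.3 × 5.14 = 335.64 kPa; surcharge term q·N_q = 42.46 × 1 = 42.46 kPa.
q_ult = 335.64 + 42.46 = 378.1 kPa.
Net ultimate: q_net = 378.1 − 42.46 = 335.64 kPa.
q_all(net) = 335.64 / 2 = 167.82 kPa.

q_all(net) ≈ 168 kPa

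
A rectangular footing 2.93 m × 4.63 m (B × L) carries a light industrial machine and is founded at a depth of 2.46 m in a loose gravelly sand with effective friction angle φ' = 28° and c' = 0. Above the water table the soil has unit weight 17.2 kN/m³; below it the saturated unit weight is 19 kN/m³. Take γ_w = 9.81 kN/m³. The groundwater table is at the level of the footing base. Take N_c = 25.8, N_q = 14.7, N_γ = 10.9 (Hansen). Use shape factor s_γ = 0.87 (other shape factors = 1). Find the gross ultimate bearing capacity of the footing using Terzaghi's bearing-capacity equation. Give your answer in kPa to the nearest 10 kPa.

q_ult ≈ 750 kPa

Overburden at base level: q = 17.2 × 2.46 = 42.312 kPa.
Below the base the soil is submerged, so the ½γBN_γ term uses γ' = 19 − 9.81 = 9.19 kN/m³.
Surcharge term q·N_q = 42.312 × 14.7 = 621.99 kPa; self-weight term 0.5·γ·B·N_γ·s_γ = 0.5 × 9.19 × 2.93 × 10.9 × 0.87 = 127.67 kPa.
q_ult = 621.99 + 127.67 = 749.66 kPa.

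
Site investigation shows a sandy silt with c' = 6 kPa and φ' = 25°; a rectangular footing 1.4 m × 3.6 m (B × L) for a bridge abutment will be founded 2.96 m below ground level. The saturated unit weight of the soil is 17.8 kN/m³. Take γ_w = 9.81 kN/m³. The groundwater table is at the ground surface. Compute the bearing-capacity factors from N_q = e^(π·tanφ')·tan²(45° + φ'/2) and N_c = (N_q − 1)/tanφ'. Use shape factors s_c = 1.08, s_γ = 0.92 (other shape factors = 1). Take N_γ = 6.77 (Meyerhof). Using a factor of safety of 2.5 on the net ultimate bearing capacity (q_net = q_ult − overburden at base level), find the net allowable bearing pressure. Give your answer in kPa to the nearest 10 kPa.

q_all(net) ≈ 160 kPa

N_q = e^(π·tan25°)·tan²(57.5°) = 10.66; N_c = (N_q − 1)/tanφ' = 20.72.
γ' = 17.8 − 9.81 = 7.99 kN/m³ (submerged throughout). q = 7.99 × 2.96 = 23.65 kPa; the same γ' applies in the ½γBN_γ term.
c·N_c·s_c = 6 × 20.721 × 1.08 = 134.27 kPa
q·N_q = 23.65 × 10.662 = 252.16 kPa
0.5·γ·B·N_γ·s_γ = 0.5 × 7.99 × 1.4 × 6.77 × 0.92 = 34.835 kPa
q_ult = 134.27 + 252.16 + 34.835 = 421.27 kPa.
q_net = 421.27 − 23.65 = 397.62 kPa.
q_all(net) = 397.62 / 2.5 = 159.05 kPa.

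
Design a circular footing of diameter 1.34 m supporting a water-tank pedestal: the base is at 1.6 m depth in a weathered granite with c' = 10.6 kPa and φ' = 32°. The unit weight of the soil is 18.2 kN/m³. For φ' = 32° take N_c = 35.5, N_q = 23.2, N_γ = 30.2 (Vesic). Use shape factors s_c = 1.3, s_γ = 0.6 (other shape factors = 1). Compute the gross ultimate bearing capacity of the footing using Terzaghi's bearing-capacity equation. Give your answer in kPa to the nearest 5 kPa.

q = γ·D_f = 18.2 × 1.6 = 29.12 kPa.
c·N_c·s_c = 10.6 × 35.5 × 1.3 = 489.19 kPa
q·N_q = 29.12 × 23.2 = 675.58 kPa
0.5·γ·B·N_γ·s_γ = 0.5 × 18.2 × 1.34 × 30.2 × 0.6 = 220.96 kPa
q_ult = 489.19 + 675.58 + 220.96 = 1385.7 kPa.

q_ult ≈ 1385 kPa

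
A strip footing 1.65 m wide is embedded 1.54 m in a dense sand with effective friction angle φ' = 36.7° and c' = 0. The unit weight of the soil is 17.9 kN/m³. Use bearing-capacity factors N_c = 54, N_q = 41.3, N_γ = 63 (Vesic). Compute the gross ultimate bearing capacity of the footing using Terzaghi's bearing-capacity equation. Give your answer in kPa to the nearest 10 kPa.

Overburden at base level: q = 17.9 × 1.54 = 27.566 kPa.
Surcharge term q·N_q = 27.566 × 41.3 = 1138.5 kPa; self-weight term 0.5·γ·B·N_γ = 0.5 × 17.9 × 1.65 × 63 = 930.35 kPa.
q_ult = 1138.5 + 930.35 = 2068.8 kPa.

q_ult ≈ 2070 kPa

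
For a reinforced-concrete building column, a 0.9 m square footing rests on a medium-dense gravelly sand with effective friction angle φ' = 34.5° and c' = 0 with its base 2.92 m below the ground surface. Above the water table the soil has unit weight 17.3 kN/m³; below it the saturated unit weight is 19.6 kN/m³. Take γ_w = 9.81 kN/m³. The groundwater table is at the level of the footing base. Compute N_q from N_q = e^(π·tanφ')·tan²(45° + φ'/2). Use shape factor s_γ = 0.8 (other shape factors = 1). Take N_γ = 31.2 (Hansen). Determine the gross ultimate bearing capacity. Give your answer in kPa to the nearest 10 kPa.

tan34.5° = 0.6873, so N_q = e^(π×0.6873)·tan²(62.25°) = 8.664 × 3.613 = 31.3.
q = γ·D_f = 17.3 × 2.92 = 50.516 kPa.
For the ½γBN_γ term take γ' = 19.6 − 9.81 = 9.79 kN/m³ (soil below base is submerged).
q·N_q = 50.516 × 31.299 = 1581.1 kPa
0.5·γ·B·N_γ·s_γ = 0.5 × 9.79 × 0.9 × 31.2 × 0.8 = 109.96 kPa
q_ult = 1581.1 + 109.96 = 1691.1 kPa.

q_ult ≈ 1690 kPa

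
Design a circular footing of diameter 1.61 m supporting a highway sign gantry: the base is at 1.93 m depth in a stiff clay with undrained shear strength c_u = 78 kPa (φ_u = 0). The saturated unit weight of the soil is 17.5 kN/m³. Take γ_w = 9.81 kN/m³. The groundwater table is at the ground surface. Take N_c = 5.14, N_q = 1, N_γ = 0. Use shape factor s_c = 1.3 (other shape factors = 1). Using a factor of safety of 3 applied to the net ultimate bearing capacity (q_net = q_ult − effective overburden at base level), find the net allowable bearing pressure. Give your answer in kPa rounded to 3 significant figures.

q_all(net) ≈ 174 kPa

With the water table at the surface the whole profile is submerged: γ' = 17.5 − 9.81 = 7.69 kN/m³, so q = γ'·D_f = 14.842 kPa.
q_ult = c·N_c·s_c + q·N_q
     = 78 × 5.14 × 1.3 + 14.842 × 1
     = 521.2 + 14.842 = 536.04 kPa.
Net ultimate: q_net = 536.04 − 14.842 = 521.2 kPa.
q_all(net) = 521.2 / 3 = 173.73 kPa.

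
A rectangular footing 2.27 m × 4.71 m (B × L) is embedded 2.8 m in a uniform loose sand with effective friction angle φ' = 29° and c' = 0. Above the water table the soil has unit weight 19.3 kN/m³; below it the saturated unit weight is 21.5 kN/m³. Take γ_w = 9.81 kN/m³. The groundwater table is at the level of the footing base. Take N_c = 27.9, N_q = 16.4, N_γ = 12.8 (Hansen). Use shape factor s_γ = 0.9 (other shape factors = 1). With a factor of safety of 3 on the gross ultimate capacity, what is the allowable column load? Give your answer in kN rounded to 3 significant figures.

P_all ≈ 3700 kN

q = γ·D_f = 19.3 × 2.8 = 54.04 kPa.
For the ½γBN_γ term take γ' = 21.5 − 9.81 = 11.69 kN/m³ (soil below base is submerged).
q·N_q = 54.04 × 16.4 = 886.26 kPa
0.5·γ·B·N_γ·s_γ = 0.5 × 11.69 × 2.27 × 12.8 × 0.9 = 152.85 kPa
q_ult = 886.26 + 152.85 = 1039.1 kPa.
Gross allowable pressure q_all = 1039.1 / 3 = 346.37 kPa.
Footing area = 10.6917 m², so allowable column load = 346.37 × 10.6917 = 3703.3 kN.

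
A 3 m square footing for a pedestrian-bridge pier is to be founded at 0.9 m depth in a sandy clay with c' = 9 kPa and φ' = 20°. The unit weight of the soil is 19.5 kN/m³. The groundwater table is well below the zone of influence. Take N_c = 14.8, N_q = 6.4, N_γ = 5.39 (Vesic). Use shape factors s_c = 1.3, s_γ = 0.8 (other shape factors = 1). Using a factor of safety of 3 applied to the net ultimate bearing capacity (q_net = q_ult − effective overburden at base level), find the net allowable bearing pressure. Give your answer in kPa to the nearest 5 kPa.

q = γ·D_f = 19.5 × 0.9 = 17.55 kPa.
c·N_c·s_c = 9 × 14.8 × 1.3 = 173.16 kPa
q·N_q = 17.55 × 6.4 = 112.32 kPa
0.5·γ·B·N_γ·s_γ = 0.5 × 19.5 × 3 × 5.39 × 0.8 = 126.13 kPa
q_ult = 173.16 + 112.32 + 126.13 = 411.61 kPa.
Net ultimate: q_net = 411.61 − 17.55 = 394.06 kPa.
q_all(net) = 394.06 / 3 = 131.35 kPa.

q_all(net) ≈ 130 kPa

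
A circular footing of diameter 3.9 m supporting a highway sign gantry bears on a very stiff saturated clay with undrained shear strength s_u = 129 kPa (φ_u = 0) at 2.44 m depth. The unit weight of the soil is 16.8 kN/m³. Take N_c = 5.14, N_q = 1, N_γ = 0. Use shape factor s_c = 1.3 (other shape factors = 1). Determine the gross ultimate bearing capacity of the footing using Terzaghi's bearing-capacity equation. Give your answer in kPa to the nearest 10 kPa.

Effective surcharge at the founding depth q = γ·D_f = 16.8 × 2.44 = 40.992 kPa.
q_ult = c·N_c·s_c + q·N_q
     = 129 × 5.14 × 1.3 + 40.992 × 1
     = 861.98 + 40.992 = 902.97 kPa.

q_ult ≈ 900 kPa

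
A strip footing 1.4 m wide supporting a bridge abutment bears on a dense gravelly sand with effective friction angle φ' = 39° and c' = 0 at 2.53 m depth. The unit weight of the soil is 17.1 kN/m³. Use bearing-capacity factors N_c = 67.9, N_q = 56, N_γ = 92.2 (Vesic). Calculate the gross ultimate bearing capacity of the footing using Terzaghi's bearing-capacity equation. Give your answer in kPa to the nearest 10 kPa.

q_ult ≈ 3530 kPa

q = γ·D_f = 17.1 × 2.53 = 43.263 kPa.
q·N_q = 43.263 × 56 = 2422.7 kPa
0.5·γ·B·N_γ = 0.5 × 17.1 × 1.4 × 92.2 = 1103.6 kPa
q_ult = 2422.7 + 1103.6 = 3526.4 kPa.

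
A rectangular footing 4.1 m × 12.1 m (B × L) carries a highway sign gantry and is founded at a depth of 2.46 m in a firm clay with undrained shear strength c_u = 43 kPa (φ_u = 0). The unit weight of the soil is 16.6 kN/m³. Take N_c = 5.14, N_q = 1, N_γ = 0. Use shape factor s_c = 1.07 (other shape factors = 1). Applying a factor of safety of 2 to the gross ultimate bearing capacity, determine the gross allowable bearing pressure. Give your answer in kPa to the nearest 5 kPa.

q_all ≈ 140 kPa

q = γ·D_f = 16.6 × 2.46 = 40.836 kPa.
c·N_c·s_c = 43 × 5.14 × 1.07 = 236.49 kPa
q·N_q = 40.836 × 1 = 40.836 kPa
q_ult = 236.49 + 40.836 = 277.33 kPa.
q_all = q_ult / FS = 277.33 / 2 = 138.66 kPa.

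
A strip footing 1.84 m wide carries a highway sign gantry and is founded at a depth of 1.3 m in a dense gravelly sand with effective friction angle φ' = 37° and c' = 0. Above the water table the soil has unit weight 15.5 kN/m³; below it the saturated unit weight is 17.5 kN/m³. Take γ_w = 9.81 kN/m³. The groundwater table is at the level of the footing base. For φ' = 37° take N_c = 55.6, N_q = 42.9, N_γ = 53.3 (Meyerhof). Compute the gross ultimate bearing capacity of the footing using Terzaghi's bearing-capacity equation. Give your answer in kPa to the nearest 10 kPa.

q = γ·D_f = 15.5 × 1.3 = 20.15 kPa.
For the ½γBN_γ term take γ' = 17.5 − 9.81 = 7.69 kN/m³ (soil below base is submerged).
q·N_q = 20.15 × 42.9 = 864.44 kPa
0.5·γ·B·N_γ = 0.5 × 7.69 × 1.84 × 53.3 = 377.09 kPa
q_ult = 864.44 + 377.09 = 1241.5 kPa.

q_ult ≈ 1240 kPa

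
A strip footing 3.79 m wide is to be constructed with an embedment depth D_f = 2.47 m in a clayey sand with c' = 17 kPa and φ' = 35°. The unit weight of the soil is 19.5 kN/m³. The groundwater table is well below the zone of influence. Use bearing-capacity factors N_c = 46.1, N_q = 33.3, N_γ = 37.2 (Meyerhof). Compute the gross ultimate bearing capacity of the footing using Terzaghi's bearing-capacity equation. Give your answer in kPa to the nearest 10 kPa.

Effective surcharge at the founding depth q = γ·D_f = 19.5 × 2.47 = 48.165 kPa.
q_ult = c·N_c + q·N_q + 0.5·γ·B·N_γ
     = 17 × 46.1 + 48.165 × 33.3 + 0.5 × 19.5 × 3.79 × 37.2
     = 783.7 + 1603.9 + 1374.6 = 3762.2 kPa.

q_ult ≈ 3760 kPa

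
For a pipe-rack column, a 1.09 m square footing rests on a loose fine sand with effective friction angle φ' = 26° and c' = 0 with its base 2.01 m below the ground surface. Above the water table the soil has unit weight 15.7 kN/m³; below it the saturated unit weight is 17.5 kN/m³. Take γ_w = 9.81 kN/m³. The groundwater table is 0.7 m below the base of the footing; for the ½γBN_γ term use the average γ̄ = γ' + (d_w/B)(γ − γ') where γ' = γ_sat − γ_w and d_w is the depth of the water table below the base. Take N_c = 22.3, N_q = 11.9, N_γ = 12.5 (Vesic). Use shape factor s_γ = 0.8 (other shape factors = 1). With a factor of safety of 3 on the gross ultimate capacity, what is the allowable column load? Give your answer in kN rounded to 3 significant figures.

Effective surcharge at the founding depth q = γ·D_f = 15.7 × 2.01 = 31.557 kPa.
With d_w = 0.7 m < B, γ̄ = 7.69 + (0.7/1.09) × (15.7 − 7.69) = 12.834 kN/m³.
q_ult = q·N_q + 0.5·γ·B·N_γ·s_γ
     = 31.557 × 11.9 + 0.5 × 12.834 × 1.09 × 12.5 × 0.8
     = 375.53 + 69.945 = 445.47 kPa.
Gross allowable pressure q_all = 445.47 / 3 = 148.49 kPa.
Footing area = 1.1881 m², so allowable column load = 148.49 × 1.1881 = 176.42 kN.

P_all ≈ 176 kN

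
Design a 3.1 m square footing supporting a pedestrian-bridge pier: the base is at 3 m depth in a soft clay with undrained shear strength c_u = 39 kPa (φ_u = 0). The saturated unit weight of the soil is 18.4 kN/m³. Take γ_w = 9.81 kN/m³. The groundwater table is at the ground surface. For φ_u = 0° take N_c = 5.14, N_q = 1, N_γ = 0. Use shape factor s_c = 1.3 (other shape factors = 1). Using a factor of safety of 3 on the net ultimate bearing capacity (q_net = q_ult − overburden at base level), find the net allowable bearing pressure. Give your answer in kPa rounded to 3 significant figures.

With the water table at the surface the whole profile is submerged: γ' = 18.4 − 9.81 = 8.59 kN/m³, so q = γ'·D_f = 25.77 kPa.
q_ult = c·N_c·s_c + q·N_q
     = 39 × 5.14 × 1.3 + 25.77 × 1
     = 260.6 + 25.77 = 286.37 kPa.
q_net = 286.37 − 25.77 = 260.6 kPa.
q_all(net) = 260.6 / 3 = 86.866 kPa.

q_all(net) ≈ 86.9 kPa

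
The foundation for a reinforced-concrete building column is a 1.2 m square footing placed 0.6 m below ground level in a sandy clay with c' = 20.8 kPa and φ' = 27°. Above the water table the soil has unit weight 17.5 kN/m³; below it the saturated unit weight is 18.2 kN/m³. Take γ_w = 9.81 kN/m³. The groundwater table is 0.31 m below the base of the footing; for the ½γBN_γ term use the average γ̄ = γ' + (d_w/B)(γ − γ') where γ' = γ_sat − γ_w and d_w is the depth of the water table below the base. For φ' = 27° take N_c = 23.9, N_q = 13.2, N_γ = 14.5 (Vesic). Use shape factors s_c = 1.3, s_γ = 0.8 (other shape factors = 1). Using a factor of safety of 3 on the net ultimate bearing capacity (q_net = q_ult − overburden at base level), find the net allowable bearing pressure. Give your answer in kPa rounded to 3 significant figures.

q_all(net) ≈ 283 kPa

q = γ·D_f = 17.5 × 0.6 = 10.5 kPa.
γ' = 8.39 kN/m³; averaging over the depth B below the base, γ̄ = γ' + (d_w/B)(γ − γ') = 10.743 kN/m³.
c·N_c·s_c = 20.8 × 23.9 × 1.3 = 646.26 kPa
q·N_q = 10.5 × 13.2 = 138.6 kPa
0.5·γ·B·N_γ·s_γ = 0.5 × 10.743 × 1.2 × 14.5 × 0.8 = 74.774 kPa
q_ult = 646.26 + 138.6 + 74.774 = 859.63 kPa.
q_net = 859.63 − 10.5 = 849.13 kPa.
q_all(net) = 849.13 / 3 = 283.04 kPa.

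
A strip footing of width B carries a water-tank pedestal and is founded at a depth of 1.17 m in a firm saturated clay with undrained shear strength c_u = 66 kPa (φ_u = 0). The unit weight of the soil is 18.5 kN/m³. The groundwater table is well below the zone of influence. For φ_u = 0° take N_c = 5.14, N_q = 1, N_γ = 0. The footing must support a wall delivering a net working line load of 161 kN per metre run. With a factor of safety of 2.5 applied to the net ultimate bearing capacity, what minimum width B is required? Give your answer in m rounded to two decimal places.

B = 1.19 m

Effective surcharge at the founding depth q = γ·D_f = 18.5 × 1.17 = 21.645 kPa.
q_ult = c·N_c + q·N_q
     = 66 × 5.14 + 21.645 × 1
     = 339.24 + 21.645 = 360.88 kPa.
For φ = 0 the ½γBN_γ term vanishes, so q_ult is independent of B. q_net = 360.88 − 21.645 = 339.24 kPa; q_all(net) = 339.24/2.5 = 135.7 kPa.
Required width B = w / q_all(net) = 161 / 135.7 = 1.186 m.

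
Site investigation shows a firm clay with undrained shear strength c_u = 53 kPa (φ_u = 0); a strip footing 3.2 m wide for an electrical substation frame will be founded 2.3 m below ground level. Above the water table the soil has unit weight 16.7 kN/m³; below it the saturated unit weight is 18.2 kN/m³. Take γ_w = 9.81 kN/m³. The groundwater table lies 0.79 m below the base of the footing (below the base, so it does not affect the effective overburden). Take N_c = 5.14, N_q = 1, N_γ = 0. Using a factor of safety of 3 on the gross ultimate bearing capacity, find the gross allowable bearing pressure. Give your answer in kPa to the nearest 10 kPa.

q_all ≈ 100 kPa

Effective surcharge at the founding depth q = γ·D_f = 16.7 × 2.3 = 38.41 kPa.
q_ult = c·N_c + q·N_q
     = 53 × 5.14 + 38.41 × 1
     = 272.42 + 38.41 = 310.83 kPa.
q_all = 310.83 / 3 = 103.61 kPa.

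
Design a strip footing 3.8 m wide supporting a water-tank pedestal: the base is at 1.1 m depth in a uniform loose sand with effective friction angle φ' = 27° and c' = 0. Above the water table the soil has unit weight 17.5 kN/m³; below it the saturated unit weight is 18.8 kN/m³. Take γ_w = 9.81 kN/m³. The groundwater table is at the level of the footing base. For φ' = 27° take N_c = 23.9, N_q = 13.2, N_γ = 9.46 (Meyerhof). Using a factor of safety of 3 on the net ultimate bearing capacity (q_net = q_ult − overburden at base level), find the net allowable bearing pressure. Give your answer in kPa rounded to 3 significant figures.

q = γ·D_f = 17.5 × 1.1 = 19.25 kPa.
For the ½γBN_γ term take γ' = 18.8 − 9.81 = 8.99 kN/m³ (soil below base is submerged).
q·N_q = 19.25 × 13.2 = 254.1 kPa
0.5·γ·B·N_γ = 0.5 × 8.99 × 3.8 × 9.46 = 161.59 kPa
q_ult = 254.1 + 161.59 = 415.69 kPa.
q_net = 415.69 − 19.25 = 396.44 kPa.
q_all(net) = 396.44 / 3 = 132.15 kPa.

q_all(net) ≈ 132 kPa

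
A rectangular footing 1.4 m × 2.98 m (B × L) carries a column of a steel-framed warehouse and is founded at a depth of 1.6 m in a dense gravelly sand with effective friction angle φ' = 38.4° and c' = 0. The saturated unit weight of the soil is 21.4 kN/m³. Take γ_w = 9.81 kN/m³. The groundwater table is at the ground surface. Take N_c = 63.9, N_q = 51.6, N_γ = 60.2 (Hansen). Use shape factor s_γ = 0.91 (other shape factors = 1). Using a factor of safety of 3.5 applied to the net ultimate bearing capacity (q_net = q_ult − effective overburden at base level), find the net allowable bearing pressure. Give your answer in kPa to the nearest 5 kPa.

q_all(net) ≈ 395 kPa

γ' = 21.4 − 9.81 = 11.59 kN/m³ (submerged throughout). q = 11.59 × 1.6 = 18.544 kPa; the same γ' applies in the ½γBN_γ term.
q·N_q = 18.544 × 51.6 = 956.87 kPa
0.5·γ·B·N_γ·s_γ = 0.5 × 11.59 × 1.4 × 60.2 × 0.91 = 444.45 kPa
q_ult = 956.87 + 444.45 = 1401.3 kPa.
Net ultimate: q_net = 1401.3 − 18.544 = 1382.8 kPa.
q_all(net) = 1382.8 / 3.5 = 395.08 kPa.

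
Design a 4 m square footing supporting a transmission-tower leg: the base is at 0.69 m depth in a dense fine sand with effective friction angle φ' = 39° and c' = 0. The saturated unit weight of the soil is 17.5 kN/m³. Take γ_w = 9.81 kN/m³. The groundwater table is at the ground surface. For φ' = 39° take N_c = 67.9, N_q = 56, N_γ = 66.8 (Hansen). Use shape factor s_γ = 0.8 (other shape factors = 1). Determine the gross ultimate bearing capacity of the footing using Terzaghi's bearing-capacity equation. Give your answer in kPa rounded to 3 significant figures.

With the water table at the surface the whole profile is submerged: γ' = 17.5 − 9.81 = 7.69 kN/m³, so q = γ'·D_f = 5.3061 kPa; the same γ' applies in the ½γBN_γ term.
q_ult = q·N_q + 0.5·γ·B·N_γ·s_γ
     = 5.3061 × 56 + 0.5 × 7.69 × 4 × 66.8 × 0.8
     = 297.14 + 821.91 = 1119 kPa.

q_ult ≈ 1120 kPa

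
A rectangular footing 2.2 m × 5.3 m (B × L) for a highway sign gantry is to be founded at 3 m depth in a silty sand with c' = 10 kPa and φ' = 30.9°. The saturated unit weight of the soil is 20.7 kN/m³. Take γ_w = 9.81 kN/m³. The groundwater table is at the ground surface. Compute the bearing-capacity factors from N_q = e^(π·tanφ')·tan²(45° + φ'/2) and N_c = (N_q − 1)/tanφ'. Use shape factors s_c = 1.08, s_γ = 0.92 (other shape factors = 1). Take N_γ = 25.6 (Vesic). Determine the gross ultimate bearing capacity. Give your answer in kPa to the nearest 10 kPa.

tan30.9° = 0.5985, so N_q = e^(π×0.5985)·tan²(60.45°) = 6.555 × 3.111 = 20.39.
N_c = (20.39 − 1)/tan30.9° = 32.41.
With the water table at the surface the whole profile is submerged: γ' = 20.7 − 9.81 = 10.89 kN/m³, so q = γ'·D_f = 32.67 kPa; the same γ' applies in the ½γBN_γ term.
q_ult = c·N_c·s_c + q·N_q + 0.5·γ·B·N_γ·s_γ
     = 10 × 32.406 × 1.08 + 32.67 × 20.394 + 0.5 × 10.89 × 2.2 × 25.6 × 0.92
     = 349.98 + 666.28 + 282.13 = 1298.4 kPa.

q_ult ≈ 1300 kPa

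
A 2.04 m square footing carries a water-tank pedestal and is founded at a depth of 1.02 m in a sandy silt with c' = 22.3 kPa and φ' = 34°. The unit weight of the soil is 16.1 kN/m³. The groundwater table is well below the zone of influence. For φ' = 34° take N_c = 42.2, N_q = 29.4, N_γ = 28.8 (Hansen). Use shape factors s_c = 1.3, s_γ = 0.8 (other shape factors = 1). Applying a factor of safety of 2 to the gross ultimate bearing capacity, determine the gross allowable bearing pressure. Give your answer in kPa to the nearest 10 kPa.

q_all ≈ 1040 kPa

Overburden at base level: q = 16.1 × 1.02 = 16.422 kPa.
Cohesion term c·N_c·s_c = 22.3 × 42.2 × 1.3 = 1223.4 kPa; surcharge term q·N_q = 16.422 × 29.4 = 482.81 kPa; self-weight term 0.5·γ·B·N_γ·s_γ = 0.5 × 16.1 × 2.04 × 28.8 × 0.8 = 378.36 kPa.
q_ult = 1223.4 + 482.81 + 378.36 = 2084.5 kPa.
q_all = q_ult / FS = 2084.5 / 2 = 1042.3 kPa.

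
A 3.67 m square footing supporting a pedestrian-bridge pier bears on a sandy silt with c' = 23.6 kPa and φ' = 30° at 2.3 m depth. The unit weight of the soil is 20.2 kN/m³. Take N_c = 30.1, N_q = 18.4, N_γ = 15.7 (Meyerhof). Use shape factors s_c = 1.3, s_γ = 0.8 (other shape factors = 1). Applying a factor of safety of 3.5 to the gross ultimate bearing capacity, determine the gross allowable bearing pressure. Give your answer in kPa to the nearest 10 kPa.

q_all ≈ 640 kPa

q = γ·D_f = 20.2 × 2.3 = 46.46 kPa.
c·N_c·s_c = 23.6 × 30.1 × 1.3 = 923.47 kPa
q·N_q = 46.46 × 18.4 = 854.86 kPa
0.5·γ·B·N_γ·s_γ = 0.5 × 20.2 × 3.67 × 15.7 × 0.8 = 465.56 kPa
q_ult = 923.47 + 854.86 + 465.56 = 2243.9 kPa.
q_all = q_ult / FS = 2243.9 / 3.5 = 641.11 kPa.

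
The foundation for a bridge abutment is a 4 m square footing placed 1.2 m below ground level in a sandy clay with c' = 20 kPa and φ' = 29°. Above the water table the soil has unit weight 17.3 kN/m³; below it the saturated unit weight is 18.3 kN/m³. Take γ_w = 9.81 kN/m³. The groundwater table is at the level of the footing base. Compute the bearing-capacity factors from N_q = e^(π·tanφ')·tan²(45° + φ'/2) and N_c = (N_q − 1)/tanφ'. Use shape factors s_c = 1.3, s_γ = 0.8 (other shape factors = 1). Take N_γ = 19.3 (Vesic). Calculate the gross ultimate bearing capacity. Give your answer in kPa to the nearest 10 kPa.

tan29° = 0.5543, so N_q = e^(π×0.5543)·tan²(59.5°) = 5.705 × 2.882 = 16.44.
N_c = (16.44 − 1)/tan29° = 27.86.
q = γ·D_f = 17.3 × 1.2 = 20.76 kPa.
For the ½γBN_γ term take γ' = 18.3 − 9.81 = 8.49 kN/m³ (soil below base is submerged).
c·N_c·s_c = 20 × 27.86 × 1.3 = 724.37 kPa
q·N_q = 20.76 × 16.443 = 341.36 kPa
0.5·γ·B·N_γ·s_γ = 0.5 × 8.49 × 4 × 19.3 × 0.8 = 262.17 kPa
q_ult = 724.37 + 341.36 + 262.17 = 1327.9 kPa.

q_ult ≈ 1330 kPa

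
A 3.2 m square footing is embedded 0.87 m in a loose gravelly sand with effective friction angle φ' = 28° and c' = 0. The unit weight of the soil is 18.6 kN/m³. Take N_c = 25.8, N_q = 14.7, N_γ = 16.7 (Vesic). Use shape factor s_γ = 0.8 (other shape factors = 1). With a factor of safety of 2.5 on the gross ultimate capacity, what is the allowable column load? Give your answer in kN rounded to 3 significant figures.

Effective surcharge at the founding depth q = γ·D_f = 18.6 × 0.87 = 16.182 kPa.
q_ult = q·N_q + 0.5·γ·B·N_γ·s_γ
     = 16.182 × 14.7 + 0.5 × 18.6 × 3.2 × 16.7 × 0.8
     = 237.88 + 397.59 = 635.47 kPa.
Gross allowable pressure q_all = 635.47 / 2.5 = 254.19 kPa.
Footing area = 10.24 m², so allowable column load = 254.19 × 10.24 = 2602.9 kN.

P_all ≈ 2600 kN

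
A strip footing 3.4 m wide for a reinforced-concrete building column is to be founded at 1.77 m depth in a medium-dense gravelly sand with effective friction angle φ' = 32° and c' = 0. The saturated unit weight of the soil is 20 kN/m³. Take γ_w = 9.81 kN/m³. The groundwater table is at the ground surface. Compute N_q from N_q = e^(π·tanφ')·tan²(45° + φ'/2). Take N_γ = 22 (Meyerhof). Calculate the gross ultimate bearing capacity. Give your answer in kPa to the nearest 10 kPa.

q_ult ≈ 800 kPa

tan32° = 0.6249, so N_q = e^(π×0.6249)·tan²(61°) = 7.121 × 3.255 = 23.18.
γ' = 20 − 9.81 = 10.19 kN/m³ (submerged throughout). q = 10.19 × 1.77 = 18.036 kPa; the same γ' applies in the ½γBN_γ term.
q·N_q = 18.036 × 23.177 = 418.02 kPa
0.5·γ·B·N_γ = 0.5 × 10.19 × 3.4 × 22 = 381.11 kPa
q_ult = 418.02 + 381.11 = 799.13 kPa.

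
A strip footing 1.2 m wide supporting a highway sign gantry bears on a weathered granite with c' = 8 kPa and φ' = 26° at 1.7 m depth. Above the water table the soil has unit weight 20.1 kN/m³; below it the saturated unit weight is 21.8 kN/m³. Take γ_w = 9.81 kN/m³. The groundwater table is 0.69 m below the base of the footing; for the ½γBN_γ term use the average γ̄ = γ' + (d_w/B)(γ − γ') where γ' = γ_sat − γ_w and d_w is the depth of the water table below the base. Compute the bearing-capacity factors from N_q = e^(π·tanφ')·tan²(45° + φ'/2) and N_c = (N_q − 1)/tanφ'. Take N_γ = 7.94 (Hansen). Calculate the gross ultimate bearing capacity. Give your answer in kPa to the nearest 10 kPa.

q_ult ≈ 660 kPa

tan26° = 0.4877, so N_q = e^(π×0.4877)·tan²(58°) = 4.629 × 2.561 = 11.85.
N_c = (11.85 − 1)/tan26° = 22.25.
Overburden at base level: q = 20.1 × 1.7 = 34.17 kPa.
The water table is 0.69 m below the base (< B = 1.2 m), so the ½γBN_γ term uses γ̄ = γ' + (d_w/B)(γ − γ') = 11.99 + (0.69/1.2)(20.1 − 11.99) = 16.653 kN/m³.
Cohesion term c·N_c = 8 × 22.254 = 178.04 kPa; surcharge term q·N_q = 34.17 × 11.854 = 405.06 kPa; self-weight term 0.5·γ·B·N_γ = 0.5 × 16.653 × 1.2 × 7.94 = 79.336 kPa.
q_ult = 178.04 + 405.06 + 79.336 = 662.43 kPa.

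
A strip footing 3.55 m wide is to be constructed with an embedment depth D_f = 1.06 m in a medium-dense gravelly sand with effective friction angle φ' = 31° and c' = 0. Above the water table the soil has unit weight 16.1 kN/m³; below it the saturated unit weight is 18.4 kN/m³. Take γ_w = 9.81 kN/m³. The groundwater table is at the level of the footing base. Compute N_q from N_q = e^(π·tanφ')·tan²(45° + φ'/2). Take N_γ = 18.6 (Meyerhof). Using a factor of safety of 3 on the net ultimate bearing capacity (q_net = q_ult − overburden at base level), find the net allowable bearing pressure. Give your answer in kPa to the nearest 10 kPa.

q_all(net) ≈ 210 kPa

N_q = e^(π·tan31°)·tan²(60.5°) = 20.63.
q = γ·D_f = 16.1 × 1.06 = 17.066 kPa.
For the ½γBN_γ term take γ' = 18.4 − 9.81 = 8.59 kN/m³ (soil below base is submerged).
q·N_q = 17.066 × 20.631 = 352.09 kPa
0.5·γ·B·N_γ = 0.5 × 8.59 × 3.55 × 18.6 = 283.6 kPa
q_ult = 352.09 + 283.6 = 635.68 kPa.
q_net = 635.68 − 17.066 = 618.62 kPa.
q_all(net) = 618.62 / 3 = 206.21 kPa.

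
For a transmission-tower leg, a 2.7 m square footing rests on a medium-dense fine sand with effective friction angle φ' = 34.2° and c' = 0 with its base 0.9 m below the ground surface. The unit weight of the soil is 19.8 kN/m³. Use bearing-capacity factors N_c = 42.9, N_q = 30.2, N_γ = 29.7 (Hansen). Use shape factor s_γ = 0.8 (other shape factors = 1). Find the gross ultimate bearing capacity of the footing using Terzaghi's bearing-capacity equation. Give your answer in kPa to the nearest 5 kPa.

Overburden at base level: q = 19.8 × 0.9 = 17.82 kPa.
Surcharge term q·N_q = 17.82 × 30.2 = 538.16 kPa; self-weight term 0.5·γ·B·N_γ·s_γ = 0.5 × 19.8 × 2.7 × 29.7 × 0.8 = 635.1 kPa.
q_ult = 538.16 + 635.1 = 1173.3 kPa.

q_ult ≈ 1175 kPa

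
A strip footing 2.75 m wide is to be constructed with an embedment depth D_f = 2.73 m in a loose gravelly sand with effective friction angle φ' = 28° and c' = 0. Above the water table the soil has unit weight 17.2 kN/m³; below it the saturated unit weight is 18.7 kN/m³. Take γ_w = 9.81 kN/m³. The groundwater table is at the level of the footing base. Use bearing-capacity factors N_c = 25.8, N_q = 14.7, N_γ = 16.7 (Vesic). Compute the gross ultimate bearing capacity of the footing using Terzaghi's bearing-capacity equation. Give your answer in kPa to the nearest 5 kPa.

q_ult ≈ 895 kPa

q = γ·D_f = 17.2 × 2.73 = 46.956 kPa.
For the ½γBN_γ term take γ' = 18.7 − 9.81 = 8.89 kN/m³ (soil below base is submerged).
q·N_q = 46.956 × 14.7 = 690.25 kPa
0.5·γ·B·N_γ = 0.5 × 8.89 × 2.75 × 16.7 = 204.14 kPa
q_ult = 690.25 + 204.14 = 894.39 kPa.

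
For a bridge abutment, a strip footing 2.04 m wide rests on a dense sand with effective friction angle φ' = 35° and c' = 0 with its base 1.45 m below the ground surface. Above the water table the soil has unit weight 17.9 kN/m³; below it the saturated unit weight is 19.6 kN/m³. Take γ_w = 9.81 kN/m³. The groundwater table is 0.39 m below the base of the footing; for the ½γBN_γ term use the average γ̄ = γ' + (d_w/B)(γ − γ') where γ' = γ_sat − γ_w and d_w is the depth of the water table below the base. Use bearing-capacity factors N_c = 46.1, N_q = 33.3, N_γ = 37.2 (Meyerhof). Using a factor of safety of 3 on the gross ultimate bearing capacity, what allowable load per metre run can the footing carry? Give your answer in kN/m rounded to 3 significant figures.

q = γ·D_f = 17.9 × 1.45 = 25.955 kPa.
γ' = 9.79 kN/m³; averaging over the depth B below the base, γ̄ = γ' + (d_w/B)(γ − γ') = 11.34 kN/m³.
q·N_q = 25.955 × 33.3 = 864.3 kPa
0.5·γ·B·N_γ = 0.5 × 11.34 × 2.04 × 37.2 = 430.3 kPa
q_ult = 864.3 + 430.3 = 1294.6 kPa.
Gross allowable pressure q_all = 1294.6 / 3 = 431.53 kPa.
Allowable wall load = q_all × B = 431.53 × 2.04 = 880.33 kN per metre run.

≈ 880 kN/m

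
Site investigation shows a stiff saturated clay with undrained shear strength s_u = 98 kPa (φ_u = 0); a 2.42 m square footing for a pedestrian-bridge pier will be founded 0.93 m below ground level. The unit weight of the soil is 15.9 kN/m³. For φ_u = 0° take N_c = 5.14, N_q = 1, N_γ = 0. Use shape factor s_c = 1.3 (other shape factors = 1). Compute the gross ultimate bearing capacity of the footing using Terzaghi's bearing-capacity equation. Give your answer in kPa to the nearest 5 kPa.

q_ult ≈ 670 kPa

Overburden at base level: q = 15.9 × 0.93 = 14.787 kPa.
Cohesion term c·N_c·s_c = 98 × 5.14 × 1.3 = 654.84 kPa; surcharge term q·N_q = 14.787 × 1 = 14.787 kPa.
q_ult = 654.84 + 14.787 = 669.62 kPa.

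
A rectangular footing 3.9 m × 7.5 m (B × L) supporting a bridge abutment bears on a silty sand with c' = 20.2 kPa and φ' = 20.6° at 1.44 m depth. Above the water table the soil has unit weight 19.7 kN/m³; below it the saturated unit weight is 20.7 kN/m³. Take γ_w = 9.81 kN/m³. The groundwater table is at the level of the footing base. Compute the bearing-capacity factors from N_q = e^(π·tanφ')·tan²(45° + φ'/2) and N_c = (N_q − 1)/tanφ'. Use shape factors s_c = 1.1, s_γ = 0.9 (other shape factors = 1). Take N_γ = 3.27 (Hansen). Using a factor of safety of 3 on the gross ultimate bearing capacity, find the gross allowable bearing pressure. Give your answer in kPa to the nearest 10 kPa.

N_q = e^(π·tan20.6°)·tan²(55.3°) = 6.79; N_c = (N_q − 1)/tanφ' = 15.41.
Effective surcharge at the founding depth q = γ·D_f = 19.7 × 1.44 = 28.368 kPa.
The water table coincides with the base, so in the self-weight term γ → γ' = 10.89 kN/m³.
q_ult = c·N_c·s_c + q·N_q + 0.5·γ·B·N_γ·s_γ
     = 20.2 × 15.413 × 1.1 + 28.368 × 6.7933 + 0.5 × 10.89 × 3.9 × 3.27 × 0.9
     = 342.47 + 192.71 + 62.496 = 597.68 kPa.
q_all = 597.68 / 3 = 199.23 kPa.

q_all ≈ 200 kPa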